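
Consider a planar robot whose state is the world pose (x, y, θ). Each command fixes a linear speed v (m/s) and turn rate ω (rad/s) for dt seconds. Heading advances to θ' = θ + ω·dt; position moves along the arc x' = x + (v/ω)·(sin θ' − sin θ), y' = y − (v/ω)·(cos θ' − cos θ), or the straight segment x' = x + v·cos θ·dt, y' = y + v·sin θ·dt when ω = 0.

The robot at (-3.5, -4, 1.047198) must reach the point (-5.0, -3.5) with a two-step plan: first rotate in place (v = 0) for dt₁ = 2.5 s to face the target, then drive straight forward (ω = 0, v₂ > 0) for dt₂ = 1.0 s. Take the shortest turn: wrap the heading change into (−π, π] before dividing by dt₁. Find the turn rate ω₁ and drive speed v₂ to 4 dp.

heading to target = atan2(-3.5−-4, -5−-3.5) = 2.8198
Δθ = wrap(2.8198 − 1.0472) = 1.7726; ω₁ = Δθ/dt₁ = 0.7091
distance = √((-5−-3.5)² + (-3.5−-4)²) = 1.5811; v₂ = distance/dt₂ = 1.5811

ω₁ = 0.7091, v₂ = 1.5811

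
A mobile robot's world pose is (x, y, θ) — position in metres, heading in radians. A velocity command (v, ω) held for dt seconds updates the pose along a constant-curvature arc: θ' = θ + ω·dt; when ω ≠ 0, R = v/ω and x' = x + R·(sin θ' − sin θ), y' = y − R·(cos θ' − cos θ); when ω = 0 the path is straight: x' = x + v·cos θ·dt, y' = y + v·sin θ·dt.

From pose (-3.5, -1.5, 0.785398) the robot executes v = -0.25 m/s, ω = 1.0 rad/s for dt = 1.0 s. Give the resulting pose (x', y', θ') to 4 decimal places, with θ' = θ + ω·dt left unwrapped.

(-3.5675, -1.7300, 1.7854)

θ' = 0.7854 + 1.0·1.0 = 1.7854
R = v/ω = -0.25/1.0 = -0.2500
x' = -3.5 + -0.2500·(sin 1.7854 − sin 0.7854) = -3.5675
y' = -1.5 − -0.2500·(cos 1.7854 − cos 0.7854) = -1.7300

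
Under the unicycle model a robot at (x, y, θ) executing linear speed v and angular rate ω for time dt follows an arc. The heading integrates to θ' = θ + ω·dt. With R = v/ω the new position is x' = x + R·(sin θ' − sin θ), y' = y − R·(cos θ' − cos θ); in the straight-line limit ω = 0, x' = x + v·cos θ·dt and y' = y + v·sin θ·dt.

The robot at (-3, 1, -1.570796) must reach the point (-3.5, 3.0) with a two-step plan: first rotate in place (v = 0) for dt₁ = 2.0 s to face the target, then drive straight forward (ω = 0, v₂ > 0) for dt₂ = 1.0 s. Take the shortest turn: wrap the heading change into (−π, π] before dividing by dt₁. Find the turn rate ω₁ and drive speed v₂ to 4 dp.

heading to target = atan2(3−1, -3.5−-3) = 1.8158
Δθ = wrap(1.8158 − -1.5708) = -2.8966; ω₁ = Δθ/dt₁ = -1.4483
distance = √((-3.5−-3)² + (3−1)²) = 2.0616; v₂ = distance/dt₂ = 2.0616

ω₁ = -1.4483, v₂ = 2.0616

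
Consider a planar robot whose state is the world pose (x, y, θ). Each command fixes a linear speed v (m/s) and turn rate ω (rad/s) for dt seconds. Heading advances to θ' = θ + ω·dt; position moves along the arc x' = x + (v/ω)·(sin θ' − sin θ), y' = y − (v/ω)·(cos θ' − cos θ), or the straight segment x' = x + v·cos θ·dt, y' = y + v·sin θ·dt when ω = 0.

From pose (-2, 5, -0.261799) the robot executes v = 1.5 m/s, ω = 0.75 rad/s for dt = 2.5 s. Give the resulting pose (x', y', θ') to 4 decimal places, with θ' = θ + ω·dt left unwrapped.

θ' = -0.2618 + 0.75·2.5 = 1.6132
R = v/ω = 1.5/0.75 = 2.0000
x' = -2 + 2.0000·(sin 1.6132 − sin -0.2618) = 0.5158
y' = 5 − 2.0000·(cos 1.6132 − cos -0.2618) = 7.0166

(0.5158, 7.0166, 1.6132)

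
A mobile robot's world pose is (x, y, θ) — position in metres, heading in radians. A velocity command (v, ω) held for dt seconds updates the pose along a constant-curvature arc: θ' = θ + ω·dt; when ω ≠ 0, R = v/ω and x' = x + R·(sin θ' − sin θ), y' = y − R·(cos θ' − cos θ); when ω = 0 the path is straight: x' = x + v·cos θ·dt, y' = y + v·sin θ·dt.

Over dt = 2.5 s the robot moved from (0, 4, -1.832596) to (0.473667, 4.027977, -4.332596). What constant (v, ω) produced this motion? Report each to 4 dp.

v = -0.2500, ω = -1.0000

Δθ = -4.332596 − -1.832596 = -2.500000
ω = Δθ/dt = -2.500000/2.5 = -1.0000
R = Δx/(sin θ' − sin θ) = 0.2500
v = R·ω = 0.2500·-1.0000 = -0.2500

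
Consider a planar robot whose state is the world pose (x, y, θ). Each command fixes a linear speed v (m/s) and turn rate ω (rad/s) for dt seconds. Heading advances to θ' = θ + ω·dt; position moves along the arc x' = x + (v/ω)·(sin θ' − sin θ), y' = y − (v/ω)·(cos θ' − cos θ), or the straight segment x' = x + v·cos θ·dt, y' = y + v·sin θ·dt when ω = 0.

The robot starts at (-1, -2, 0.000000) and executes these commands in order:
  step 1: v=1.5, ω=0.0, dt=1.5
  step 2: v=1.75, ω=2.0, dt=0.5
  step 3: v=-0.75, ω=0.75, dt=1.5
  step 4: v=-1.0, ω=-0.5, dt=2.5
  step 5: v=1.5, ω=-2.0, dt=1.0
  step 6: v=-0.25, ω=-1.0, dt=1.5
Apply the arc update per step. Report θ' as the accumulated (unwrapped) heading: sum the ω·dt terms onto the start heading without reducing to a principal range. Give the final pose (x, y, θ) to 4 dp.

step 1: θ'=0.0000 (straight) → pose (1.2500, -2.0000, 0.0000)
step 2: θ'=1.0000 (R=0.8750) → pose (1.9863, -1.5978, 1.0000)
step 3: θ'=2.1250 (R=-1.0000) → pose (1.9774, -2.6643, 2.1250)
step 4: θ'=0.8750 (R=2.0000) → pose (1.8119, -4.9989, 0.8750)
step 5: θ'=-1.1250 (R=-0.7500) → pose (3.0642, -5.1562, -1.1250)
step 6: θ'=-2.6250 (R=0.2500) → pose (3.1663, -4.8311, -2.6250)

(3.1663, -4.8311, -2.6250)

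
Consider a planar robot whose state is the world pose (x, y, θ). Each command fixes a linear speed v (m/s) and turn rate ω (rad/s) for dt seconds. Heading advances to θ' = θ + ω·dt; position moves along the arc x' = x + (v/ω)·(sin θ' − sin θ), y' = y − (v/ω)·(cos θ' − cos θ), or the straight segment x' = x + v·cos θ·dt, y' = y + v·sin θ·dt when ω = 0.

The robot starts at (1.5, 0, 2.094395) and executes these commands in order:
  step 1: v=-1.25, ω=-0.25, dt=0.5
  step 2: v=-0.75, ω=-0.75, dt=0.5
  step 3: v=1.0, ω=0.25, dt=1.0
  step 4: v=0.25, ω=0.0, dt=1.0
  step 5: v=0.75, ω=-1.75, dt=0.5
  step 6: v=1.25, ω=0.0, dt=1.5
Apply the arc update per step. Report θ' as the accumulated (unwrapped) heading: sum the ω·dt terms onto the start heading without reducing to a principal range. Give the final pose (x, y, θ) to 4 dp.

step 1: θ'=1.9694 (R=5.0000) → pose (1.7779, -0.5594, 1.9694)
step 2: θ'=1.5944 (R=1.0000) → pose (1.8560, -0.9239, 1.5944)
step 3: θ'=1.8444 (R=4.0000) → pose (1.7084, 0.0625, 1.8444)
step 4: θ'=1.8444 (straight) → pose (1.6408, 0.3032, 1.8444)
step 5: θ'=0.9694 (R=-0.4286) → pose (1.7001, 0.6615, 0.9694)
step 6: θ'=0.9694 (straight) → pose (2.7609, 2.2075, 0.9694)

(2.7609, 2.2075, 0.9694)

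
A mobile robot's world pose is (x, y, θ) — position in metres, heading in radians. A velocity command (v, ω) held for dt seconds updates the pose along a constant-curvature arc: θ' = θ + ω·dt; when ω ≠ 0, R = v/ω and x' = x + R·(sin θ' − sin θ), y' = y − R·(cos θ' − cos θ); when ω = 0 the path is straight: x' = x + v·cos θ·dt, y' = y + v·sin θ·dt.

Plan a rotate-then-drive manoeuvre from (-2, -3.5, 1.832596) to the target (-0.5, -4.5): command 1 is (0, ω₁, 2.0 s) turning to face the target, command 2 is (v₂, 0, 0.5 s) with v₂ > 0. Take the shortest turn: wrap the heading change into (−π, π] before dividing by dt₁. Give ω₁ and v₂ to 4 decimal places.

ω₁ = -1.2103, v₂ = 3.6056

heading to target = atan2(-4.5−-3.5, -0.5−-2) = -0.5880
Δθ = wrap(-0.5880 − 1.8326) = -2.4206; ω₁ = Δθ/dt₁ = -1.2103
distance = √((-0.5−-2)² + (-4.5−-3.5)²) = 1.8028; v₂ = distance/dt₂ = 3.6056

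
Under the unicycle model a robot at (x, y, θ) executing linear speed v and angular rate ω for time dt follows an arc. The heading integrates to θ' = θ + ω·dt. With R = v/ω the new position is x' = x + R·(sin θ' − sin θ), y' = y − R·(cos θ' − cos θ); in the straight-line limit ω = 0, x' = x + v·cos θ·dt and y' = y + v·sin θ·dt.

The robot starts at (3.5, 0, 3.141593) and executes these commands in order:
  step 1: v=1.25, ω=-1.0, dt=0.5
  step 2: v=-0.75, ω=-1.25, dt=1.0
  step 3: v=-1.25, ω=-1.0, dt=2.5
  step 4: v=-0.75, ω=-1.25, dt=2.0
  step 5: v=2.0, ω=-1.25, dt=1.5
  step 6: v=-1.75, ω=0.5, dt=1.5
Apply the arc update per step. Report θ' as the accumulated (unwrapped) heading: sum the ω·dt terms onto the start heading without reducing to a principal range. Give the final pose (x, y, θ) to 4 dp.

step 1: θ'=2.6416 (R=-1.2500) → pose (2.9007, 0.1530, 2.6416)
step 2: θ'=1.3916 (R=0.6000) → pose (3.2035, -0.4805, 1.3916)
step 3: θ'=-1.1084 (R=1.2500) → pose (0.8547, -0.8153, -1.1084)
step 4: θ'=-3.6084 (R=0.6000) → pose (1.6618, -0.0118, -3.6084)
step 5: θ'=-5.4834 (R=-1.6000) → pose (1.2343, 2.5320, -5.4834)
step 6: θ'=-4.7334 (R=-3.5000) → pose (0.2453, 0.1665, -4.7334)

(0.2453, 0.1665, -4.7334)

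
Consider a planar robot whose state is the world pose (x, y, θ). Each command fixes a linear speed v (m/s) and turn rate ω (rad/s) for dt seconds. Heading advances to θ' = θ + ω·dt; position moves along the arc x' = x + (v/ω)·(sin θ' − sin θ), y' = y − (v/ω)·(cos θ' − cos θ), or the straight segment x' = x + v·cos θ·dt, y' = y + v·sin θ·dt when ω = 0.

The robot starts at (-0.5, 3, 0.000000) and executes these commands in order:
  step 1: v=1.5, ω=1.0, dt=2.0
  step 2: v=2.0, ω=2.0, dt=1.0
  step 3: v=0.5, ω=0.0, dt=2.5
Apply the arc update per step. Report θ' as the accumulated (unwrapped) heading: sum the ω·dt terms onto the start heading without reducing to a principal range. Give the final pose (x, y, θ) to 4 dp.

(-1.6192, 4.4157, 4.0000)

step 1: θ'=2.0000 (R=1.5000) → pose (0.8639, 5.1242, 2.0000)
step 2: θ'=4.0000 (R=1.0000) → pose (-0.8022, 5.3617, 4.0000)
step 3: θ'=4.0000 (straight) → pose (-1.6192, 4.4157, 4.0000)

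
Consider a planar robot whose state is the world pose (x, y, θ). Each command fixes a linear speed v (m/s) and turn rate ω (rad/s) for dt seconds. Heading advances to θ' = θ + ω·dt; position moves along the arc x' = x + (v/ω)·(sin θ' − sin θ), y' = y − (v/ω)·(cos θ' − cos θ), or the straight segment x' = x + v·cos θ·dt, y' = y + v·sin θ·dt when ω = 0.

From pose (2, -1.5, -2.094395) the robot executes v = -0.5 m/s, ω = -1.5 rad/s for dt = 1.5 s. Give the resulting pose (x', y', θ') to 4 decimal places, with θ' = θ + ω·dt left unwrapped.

θ' = -2.0944 + -1.5·1.5 = -4.3444
R = v/ω = -0.5/-1.5 = 0.3333
x' = 2 + 0.3333·(sin -4.3444 − sin -2.0944) = 2.5997
y' = -1.5 − 0.3333·(cos -4.3444 − cos -2.0944) = -1.5468

(2.5997, -1.5468, -4.3444)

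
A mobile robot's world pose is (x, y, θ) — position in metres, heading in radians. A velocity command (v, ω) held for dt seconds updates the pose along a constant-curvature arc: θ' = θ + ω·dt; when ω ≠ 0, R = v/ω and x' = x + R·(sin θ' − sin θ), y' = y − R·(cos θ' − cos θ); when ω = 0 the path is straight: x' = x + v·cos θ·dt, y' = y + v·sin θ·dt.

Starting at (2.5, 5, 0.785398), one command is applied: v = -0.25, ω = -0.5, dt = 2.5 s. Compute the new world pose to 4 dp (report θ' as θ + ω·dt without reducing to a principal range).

θ' = 0.7854 + -0.5·2.5 = -0.4646
R = v/ω = -0.25/-0.5 = 0.5000
x' = 2.5 + 0.5000·(sin -0.4646 − sin 0.7854) = 1.9224
y' = 5 − 0.5000·(cos -0.4646 − cos 0.7854) = 4.9066

(1.9224, 4.9066, -0.4646)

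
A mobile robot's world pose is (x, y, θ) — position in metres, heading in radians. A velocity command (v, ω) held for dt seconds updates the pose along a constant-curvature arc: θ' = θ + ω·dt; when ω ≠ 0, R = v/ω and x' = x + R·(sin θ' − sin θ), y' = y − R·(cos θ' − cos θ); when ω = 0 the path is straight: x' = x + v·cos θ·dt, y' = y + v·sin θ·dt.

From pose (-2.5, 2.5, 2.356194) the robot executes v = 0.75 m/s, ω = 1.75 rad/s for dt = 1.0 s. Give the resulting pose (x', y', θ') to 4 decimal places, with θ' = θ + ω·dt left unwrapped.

(-3.1553, 2.4411, 4.1062)

θ' = 2.3562 + 1.75·1.0 = 4.1062
R = v/ω = 0.75/1.75 = 0.4286
x' = -2.5 + 0.4286·(sin 4.1062 − sin 2.3562) = -3.1553
y' = 2.5 − 0.4286·(cos 4.1062 − cos 2.3562) = 2.4411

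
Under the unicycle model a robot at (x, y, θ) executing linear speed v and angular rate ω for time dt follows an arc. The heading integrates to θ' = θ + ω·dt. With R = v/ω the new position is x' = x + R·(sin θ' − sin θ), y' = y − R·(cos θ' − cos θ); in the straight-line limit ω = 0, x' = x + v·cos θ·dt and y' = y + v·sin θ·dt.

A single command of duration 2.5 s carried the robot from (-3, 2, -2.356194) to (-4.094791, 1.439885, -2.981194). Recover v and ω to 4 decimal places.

Δθ = -2.981194 − -2.356194 = -0.625000
ω = Δθ/dt = -0.625000/2.5 = -0.2500
R = Δx/(sin θ' − sin θ) = -2.0000
v = R·ω = -2.0000·-0.2500 = 0.5000

v = 0.5000, ω = -0.2500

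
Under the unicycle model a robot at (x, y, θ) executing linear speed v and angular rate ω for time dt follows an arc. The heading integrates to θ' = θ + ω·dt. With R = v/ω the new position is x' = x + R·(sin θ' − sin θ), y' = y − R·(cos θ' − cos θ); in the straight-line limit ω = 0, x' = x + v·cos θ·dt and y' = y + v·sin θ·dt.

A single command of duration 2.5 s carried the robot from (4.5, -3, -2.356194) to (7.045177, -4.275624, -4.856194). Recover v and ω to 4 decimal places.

Δθ = -4.856194 − -2.356194 = -2.500000
ω = Δθ/dt = -2.500000/2.5 = -1.0000
R = Δx/(sin θ' − sin θ) = 1.5000
v = R·ω = 1.5000·-1.0000 = -1.5000

v = -1.5000, ω = -1.0000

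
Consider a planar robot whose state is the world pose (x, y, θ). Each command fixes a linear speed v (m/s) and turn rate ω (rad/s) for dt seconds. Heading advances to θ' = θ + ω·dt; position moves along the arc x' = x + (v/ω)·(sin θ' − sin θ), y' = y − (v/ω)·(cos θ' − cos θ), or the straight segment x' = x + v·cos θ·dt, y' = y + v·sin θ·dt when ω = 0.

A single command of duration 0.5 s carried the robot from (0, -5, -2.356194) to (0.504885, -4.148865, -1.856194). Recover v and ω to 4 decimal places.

Δθ = -1.856194 − -2.356194 = 0.500000
ω = Δθ/dt = 0.500000/0.5 = 1.0000
R = −Δy/(cos θ' − cos θ) = -2.0000
v = R·ω = -2.0000·1.0000 = -2.0000

v = -2.0000, ω = 1.0000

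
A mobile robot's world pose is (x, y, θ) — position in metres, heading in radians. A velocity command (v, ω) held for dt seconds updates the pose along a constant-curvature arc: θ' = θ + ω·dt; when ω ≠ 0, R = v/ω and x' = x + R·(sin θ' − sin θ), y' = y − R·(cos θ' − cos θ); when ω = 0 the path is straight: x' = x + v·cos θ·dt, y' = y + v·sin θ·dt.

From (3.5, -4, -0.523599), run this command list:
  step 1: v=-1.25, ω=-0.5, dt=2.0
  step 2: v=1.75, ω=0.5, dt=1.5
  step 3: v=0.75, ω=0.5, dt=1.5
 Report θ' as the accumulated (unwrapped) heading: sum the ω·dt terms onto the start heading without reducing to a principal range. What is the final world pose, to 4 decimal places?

(4.3161, -4.7181, -0.0236)

step 1: θ'=-1.5236 (R=2.5000) → pose (2.2528, -1.9529, -1.5236)
step 2: θ'=-0.7736 (R=3.5000) → pose (3.3034, -4.2917, -0.7736)
step 3: θ'=-0.0236 (R=1.5000) → pose (4.3161, -4.7181, -0.0236)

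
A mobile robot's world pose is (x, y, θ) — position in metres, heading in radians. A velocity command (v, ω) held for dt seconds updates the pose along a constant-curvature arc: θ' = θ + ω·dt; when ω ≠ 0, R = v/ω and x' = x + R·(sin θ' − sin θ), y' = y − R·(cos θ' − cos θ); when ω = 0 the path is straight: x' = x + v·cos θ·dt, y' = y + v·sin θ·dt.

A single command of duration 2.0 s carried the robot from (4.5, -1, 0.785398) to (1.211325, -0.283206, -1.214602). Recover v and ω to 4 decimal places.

v = -2.0000, ω = -1.0000

Δθ = -1.214602 − 0.785398 = -2.000000
ω = Δθ/dt = -2.000000/2.0 = -1.0000
R = Δx/(sin θ' − sin θ) = 2.0000
v = R·ω = 2.0000·-1.0000 = -2.0000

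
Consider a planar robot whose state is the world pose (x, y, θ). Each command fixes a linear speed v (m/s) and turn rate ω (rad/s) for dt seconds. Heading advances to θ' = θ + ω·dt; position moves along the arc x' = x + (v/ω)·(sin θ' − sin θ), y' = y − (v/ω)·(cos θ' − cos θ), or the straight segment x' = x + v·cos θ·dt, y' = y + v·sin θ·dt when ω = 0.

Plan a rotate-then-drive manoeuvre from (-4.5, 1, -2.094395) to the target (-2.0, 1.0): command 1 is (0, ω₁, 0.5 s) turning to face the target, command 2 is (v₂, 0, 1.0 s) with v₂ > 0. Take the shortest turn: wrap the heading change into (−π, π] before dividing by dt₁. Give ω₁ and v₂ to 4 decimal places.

heading to target = atan2(1−1, -2−-4.5) = 0.0000
Δθ = wrap(0.0000 − -2.0944) = 2.0944; ω₁ = Δθ/dt₁ = 4.1888
distance = √((-2−-4.5)² + (1−1)²) = 2.5000; v₂ = distance/dt₂ = 2.5000

ω₁ = 4.1888, v₂ = 2.5000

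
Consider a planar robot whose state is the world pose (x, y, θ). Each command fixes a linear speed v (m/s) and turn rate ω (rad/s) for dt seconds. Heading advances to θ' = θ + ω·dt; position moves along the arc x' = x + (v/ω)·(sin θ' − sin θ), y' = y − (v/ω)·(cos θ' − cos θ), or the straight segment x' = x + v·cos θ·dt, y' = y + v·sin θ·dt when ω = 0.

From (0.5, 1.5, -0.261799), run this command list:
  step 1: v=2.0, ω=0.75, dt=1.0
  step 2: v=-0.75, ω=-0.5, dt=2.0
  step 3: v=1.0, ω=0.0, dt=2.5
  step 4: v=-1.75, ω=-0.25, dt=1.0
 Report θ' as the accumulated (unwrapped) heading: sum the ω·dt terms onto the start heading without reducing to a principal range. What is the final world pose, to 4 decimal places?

(1.7791, 1.5512, -0.7618)

step 1: θ'=0.4882 (R=2.6667) → pose (2.4410, 1.7207, 0.4882)
step 2: θ'=-0.5118 (R=1.5000) → pose (1.0028, 1.7376, -0.5118)
step 3: θ'=-0.5118 (straight) → pose (3.1824, 0.5133, -0.5118)
step 4: θ'=-0.7618 (R=7.0000) → pose (1.7791, 1.5512, -0.7618)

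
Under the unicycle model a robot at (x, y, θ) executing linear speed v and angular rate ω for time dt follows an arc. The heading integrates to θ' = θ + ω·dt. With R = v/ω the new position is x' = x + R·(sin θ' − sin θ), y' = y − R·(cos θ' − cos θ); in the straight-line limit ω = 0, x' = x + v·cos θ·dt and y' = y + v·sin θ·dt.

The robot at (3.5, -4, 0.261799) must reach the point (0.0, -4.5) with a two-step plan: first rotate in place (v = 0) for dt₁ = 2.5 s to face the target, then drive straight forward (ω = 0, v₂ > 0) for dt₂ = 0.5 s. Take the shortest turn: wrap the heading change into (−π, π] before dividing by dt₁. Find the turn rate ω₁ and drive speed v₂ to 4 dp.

heading to target = atan2(-4.5−-4, 0−3.5) = -2.9997
Δθ = wrap(-2.9997 − 0.2618) = 3.0217; ω₁ = Δθ/dt₁ = 1.2087
distance = √((0−3.5)² + (-4.5−-4)²) = 3.5355; v₂ = distance/dt₂ = 7.0711

ω₁ = 1.2087, v₂ = 7.0711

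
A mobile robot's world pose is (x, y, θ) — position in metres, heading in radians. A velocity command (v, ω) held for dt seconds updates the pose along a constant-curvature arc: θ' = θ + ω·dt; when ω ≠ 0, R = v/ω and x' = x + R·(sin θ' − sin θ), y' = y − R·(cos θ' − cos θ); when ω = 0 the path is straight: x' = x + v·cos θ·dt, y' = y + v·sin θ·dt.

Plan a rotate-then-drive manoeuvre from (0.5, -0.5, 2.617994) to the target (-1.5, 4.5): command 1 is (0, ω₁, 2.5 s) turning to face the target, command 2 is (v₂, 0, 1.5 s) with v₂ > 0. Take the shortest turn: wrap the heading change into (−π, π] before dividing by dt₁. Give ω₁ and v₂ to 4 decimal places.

heading to target = atan2(4.5−-0.5, -1.5−0.5) = 1.9513
Δθ = wrap(1.9513 − 2.6180) = -0.6667; ω₁ = Δθ/dt₁ = -0.2667
distance = √((-1.5−0.5)² + (4.5−-0.5)²) = 5.3852; v₂ = distance/dt₂ = 3.5901

ω₁ = -0.2667, v₂ = 3.5901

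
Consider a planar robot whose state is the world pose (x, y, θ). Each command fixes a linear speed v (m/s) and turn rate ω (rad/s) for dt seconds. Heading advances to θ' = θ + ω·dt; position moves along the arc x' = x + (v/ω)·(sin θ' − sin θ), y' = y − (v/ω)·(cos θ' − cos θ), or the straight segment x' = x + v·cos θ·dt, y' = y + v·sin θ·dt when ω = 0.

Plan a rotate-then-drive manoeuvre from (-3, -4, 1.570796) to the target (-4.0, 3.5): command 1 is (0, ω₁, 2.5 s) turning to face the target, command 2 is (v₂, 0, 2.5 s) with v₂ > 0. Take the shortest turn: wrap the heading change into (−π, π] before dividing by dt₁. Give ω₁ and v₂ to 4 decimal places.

heading to target = atan2(3.5−-4, -4−-3) = 1.7033
Δθ = wrap(1.7033 − 1.5708) = 0.1326; ω₁ = Δθ/dt₁ = 0.0530
distance = √((-4−-3)² + (3.5−-4)²) = 7.5664; v₂ = distance/dt₂ = 3.0265

ω₁ = 0.0530, v₂ = 3.0265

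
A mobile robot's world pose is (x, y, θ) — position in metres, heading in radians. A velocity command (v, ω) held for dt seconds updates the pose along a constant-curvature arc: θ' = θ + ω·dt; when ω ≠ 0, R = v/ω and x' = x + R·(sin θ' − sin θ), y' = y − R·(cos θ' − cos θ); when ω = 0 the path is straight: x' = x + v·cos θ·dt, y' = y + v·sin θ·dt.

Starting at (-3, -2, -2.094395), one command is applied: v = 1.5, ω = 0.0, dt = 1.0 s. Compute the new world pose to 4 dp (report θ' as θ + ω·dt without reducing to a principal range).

θ' = -2.0944 + 0.0·1.0 = -2.0944
ω = 0 → straight: x' = -3 + 1.5·cos(-2.0944)·1.0 = -3.7500
y' = -2 + 1.5·sin(-2.0944)·1.0 = -3.2990

(-3.7500, -3.2990, -2.0944)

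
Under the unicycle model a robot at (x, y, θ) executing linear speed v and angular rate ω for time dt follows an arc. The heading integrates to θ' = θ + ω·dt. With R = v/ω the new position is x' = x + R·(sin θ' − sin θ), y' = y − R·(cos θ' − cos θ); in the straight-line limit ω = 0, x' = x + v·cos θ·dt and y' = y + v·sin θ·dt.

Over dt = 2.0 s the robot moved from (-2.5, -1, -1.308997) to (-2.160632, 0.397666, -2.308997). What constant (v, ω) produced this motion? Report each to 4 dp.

v = -0.7500, ω = -0.5000

Δθ = -2.308997 − -1.308997 = -1.000000
ω = Δθ/dt = -1.000000/2.0 = -0.5000
R = −Δy/(cos θ' − cos θ) = 1.5000
v = R·ω = 1.5000·-0.5000 = -0.7500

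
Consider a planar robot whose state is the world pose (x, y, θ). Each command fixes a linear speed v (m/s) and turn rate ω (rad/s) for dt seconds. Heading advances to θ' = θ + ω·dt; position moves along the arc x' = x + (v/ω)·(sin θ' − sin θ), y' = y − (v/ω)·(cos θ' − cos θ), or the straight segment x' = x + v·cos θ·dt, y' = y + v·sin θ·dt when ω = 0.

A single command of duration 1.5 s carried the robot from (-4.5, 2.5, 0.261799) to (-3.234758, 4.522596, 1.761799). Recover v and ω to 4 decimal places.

v = 1.7500, ω = 1.0000

Δθ = 1.761799 − 0.261799 = 1.500000
ω = Δθ/dt = 1.500000/1.5 = 1.0000
R = −Δy/(cos θ' − cos θ) = 1.7500
v = R·ω = 1.7500·1.0000 = 1.7500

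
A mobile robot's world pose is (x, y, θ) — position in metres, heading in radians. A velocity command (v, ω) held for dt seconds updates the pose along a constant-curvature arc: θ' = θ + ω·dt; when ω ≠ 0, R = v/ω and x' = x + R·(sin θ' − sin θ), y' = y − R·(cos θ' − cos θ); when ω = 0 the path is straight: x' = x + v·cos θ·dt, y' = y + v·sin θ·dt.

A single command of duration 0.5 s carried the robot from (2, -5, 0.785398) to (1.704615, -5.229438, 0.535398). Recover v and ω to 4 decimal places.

Δθ = 0.535398 − 0.785398 = -0.250000
ω = Δθ/dt = -0.250000/0.5 = -0.5000
R = Δx/(sin θ' − sin θ) = 1.5000
v = R·ω = 1.5000·-0.5000 = -0.7500

v = -0.7500, ω = -0.5000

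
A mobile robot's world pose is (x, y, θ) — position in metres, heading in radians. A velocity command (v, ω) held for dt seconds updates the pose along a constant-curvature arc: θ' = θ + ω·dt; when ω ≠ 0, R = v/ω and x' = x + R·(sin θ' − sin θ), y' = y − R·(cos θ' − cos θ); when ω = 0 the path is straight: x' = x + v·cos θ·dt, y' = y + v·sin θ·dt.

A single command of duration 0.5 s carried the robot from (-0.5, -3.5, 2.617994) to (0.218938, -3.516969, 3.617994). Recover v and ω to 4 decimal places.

Δθ = 3.617994 − 2.617994 = 1.000000
ω = Δθ/dt = 1.000000/0.5 = 2.0000
R = Δx/(sin θ' − sin θ) = -0.7500
v = R·ω = -0.7500·2.0000 = -1.5000

v = -1.5000, ω = 2.0000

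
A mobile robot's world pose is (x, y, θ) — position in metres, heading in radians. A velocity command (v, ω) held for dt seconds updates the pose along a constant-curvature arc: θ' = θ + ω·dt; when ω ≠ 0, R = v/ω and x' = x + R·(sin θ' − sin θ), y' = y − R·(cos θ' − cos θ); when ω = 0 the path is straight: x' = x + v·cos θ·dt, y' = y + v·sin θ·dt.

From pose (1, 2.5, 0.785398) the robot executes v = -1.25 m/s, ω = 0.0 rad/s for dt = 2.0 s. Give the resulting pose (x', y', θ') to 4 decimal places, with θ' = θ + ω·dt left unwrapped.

(-0.7678, 0.7322, 0.7854)

θ' = 0.7854 + 0.0·2.0 = 0.7854
ω = 0 → straight: x' = 1 + -1.25·cos(0.7854)·2.0 = -0.7678
y' = 2.5 + -1.25·sin(0.7854)·2.0 = 0.7322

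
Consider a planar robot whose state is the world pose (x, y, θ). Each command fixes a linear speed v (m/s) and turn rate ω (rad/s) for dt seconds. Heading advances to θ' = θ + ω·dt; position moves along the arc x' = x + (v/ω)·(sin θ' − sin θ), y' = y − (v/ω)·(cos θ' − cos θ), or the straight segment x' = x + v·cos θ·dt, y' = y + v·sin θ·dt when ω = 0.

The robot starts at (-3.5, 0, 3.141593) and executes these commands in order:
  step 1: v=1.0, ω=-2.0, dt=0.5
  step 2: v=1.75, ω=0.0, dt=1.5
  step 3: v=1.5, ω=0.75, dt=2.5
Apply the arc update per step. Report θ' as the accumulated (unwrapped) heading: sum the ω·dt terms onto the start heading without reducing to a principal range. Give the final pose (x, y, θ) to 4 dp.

(-8.5571, 2.6401, 4.0166)

step 1: θ'=2.1416 (R=-0.5000) → pose (-3.9207, 0.2298, 2.1416)
step 2: θ'=2.1416 (straight) → pose (-5.3390, 2.4387, 2.1416)
step 3: θ'=4.0166 (R=2.0000) → pose (-8.5571, 2.6401, 4.0166)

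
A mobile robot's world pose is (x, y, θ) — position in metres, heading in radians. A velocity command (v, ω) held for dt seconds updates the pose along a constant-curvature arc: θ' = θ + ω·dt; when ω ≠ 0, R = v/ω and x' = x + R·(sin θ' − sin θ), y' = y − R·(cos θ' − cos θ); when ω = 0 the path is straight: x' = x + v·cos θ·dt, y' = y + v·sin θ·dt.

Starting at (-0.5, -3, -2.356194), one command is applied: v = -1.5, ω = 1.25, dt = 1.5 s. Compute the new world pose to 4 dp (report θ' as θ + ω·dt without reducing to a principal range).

θ' = -2.3562 + 1.25·1.5 = -0.4812
R = v/ω = -1.5/1.25 = -1.2000
x' = -0.5 + -1.2000·(sin -0.4812 − sin -2.3562) = -0.7931
y' = -3 − -1.2000·(cos -0.4812 − cos -2.3562) = -1.0877

(-0.7931, -1.0877, -0.4812)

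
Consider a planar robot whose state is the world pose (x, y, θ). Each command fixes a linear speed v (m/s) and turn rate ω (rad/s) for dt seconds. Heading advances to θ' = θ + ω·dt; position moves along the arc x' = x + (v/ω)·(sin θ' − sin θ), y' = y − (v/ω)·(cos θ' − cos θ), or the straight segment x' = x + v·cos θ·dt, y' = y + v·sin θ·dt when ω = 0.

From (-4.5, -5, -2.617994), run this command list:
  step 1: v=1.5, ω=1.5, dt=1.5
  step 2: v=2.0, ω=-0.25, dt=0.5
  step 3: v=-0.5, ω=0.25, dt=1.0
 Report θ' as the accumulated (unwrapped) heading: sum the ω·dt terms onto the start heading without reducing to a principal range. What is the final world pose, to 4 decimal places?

(-3.9169, -7.0367, -0.2430)

step 1: θ'=-0.3680 (R=1.0000) → pose (-4.3597, -6.7991, -0.3680)
step 2: θ'=-0.4930 (R=-8.0000) → pose (-3.4516, -7.2161, -0.4930)
step 3: θ'=-0.2430 (R=-2.0000) → pose (-3.9169, -7.0367, -0.2430)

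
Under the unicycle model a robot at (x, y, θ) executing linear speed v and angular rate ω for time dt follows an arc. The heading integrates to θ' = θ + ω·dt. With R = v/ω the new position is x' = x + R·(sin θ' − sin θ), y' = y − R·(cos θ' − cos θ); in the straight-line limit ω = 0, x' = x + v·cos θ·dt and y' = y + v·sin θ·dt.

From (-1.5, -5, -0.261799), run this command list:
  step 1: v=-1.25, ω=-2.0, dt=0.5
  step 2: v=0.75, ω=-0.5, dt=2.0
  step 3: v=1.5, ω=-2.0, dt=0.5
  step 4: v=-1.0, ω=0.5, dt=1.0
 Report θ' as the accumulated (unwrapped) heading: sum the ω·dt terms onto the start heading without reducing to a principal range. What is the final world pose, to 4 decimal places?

step 1: θ'=-1.2618 (R=0.6250) → pose (-1.9336, -4.5864, -1.2618)
step 2: θ'=-2.2618 (R=-1.5000) → pose (-2.2067, -5.9985, -2.2618)
step 3: θ'=-3.2618 (R=-0.7500) → pose (-2.8746, -6.2651, -3.2618)
step 4: θ'=-2.7618 (R=-2.0000) → pose (-1.8933, -6.1370, -2.7618)

(-1.8933, -6.1370, -2.7618)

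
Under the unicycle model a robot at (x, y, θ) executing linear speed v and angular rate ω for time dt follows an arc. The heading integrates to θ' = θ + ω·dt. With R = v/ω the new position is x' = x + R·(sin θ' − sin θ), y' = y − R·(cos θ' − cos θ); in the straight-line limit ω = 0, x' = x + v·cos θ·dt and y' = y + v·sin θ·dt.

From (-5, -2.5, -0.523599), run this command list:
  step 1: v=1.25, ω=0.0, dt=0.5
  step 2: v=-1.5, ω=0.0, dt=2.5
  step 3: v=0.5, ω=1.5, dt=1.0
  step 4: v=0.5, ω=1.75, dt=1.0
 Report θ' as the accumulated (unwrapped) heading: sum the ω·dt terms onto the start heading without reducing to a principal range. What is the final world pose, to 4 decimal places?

(-7.3850, -0.4141, 2.7264)

step 1: θ'=-0.5236 (straight) → pose (-4.4587, -2.8125, -0.5236)
step 2: θ'=-0.5236 (straight) → pose (-7.7063, -0.9375, -0.5236)
step 3: θ'=0.9764 (R=0.3333) → pose (-7.2635, -0.8355, 0.9764)
step 4: θ'=2.7264 (R=0.2857) → pose (-7.3850, -0.4141, 2.7264)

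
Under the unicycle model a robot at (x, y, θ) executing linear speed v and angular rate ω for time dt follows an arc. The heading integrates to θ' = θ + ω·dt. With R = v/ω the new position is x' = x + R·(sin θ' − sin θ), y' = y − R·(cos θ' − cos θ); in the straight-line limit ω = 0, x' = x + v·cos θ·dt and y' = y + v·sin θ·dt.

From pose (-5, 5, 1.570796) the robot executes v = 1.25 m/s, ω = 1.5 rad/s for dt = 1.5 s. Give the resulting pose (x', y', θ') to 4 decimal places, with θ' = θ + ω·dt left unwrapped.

θ' = 1.5708 + 1.5·1.5 = 3.8208
R = v/ω = 1.25/1.5 = 0.8333
x' = -5 + 0.8333·(sin 3.8208 − sin 1.5708) = -6.3568
y' = 5 − 0.8333·(cos 3.8208 − cos 1.5708) = 5.6484

(-6.3568, 5.6484, 3.8208)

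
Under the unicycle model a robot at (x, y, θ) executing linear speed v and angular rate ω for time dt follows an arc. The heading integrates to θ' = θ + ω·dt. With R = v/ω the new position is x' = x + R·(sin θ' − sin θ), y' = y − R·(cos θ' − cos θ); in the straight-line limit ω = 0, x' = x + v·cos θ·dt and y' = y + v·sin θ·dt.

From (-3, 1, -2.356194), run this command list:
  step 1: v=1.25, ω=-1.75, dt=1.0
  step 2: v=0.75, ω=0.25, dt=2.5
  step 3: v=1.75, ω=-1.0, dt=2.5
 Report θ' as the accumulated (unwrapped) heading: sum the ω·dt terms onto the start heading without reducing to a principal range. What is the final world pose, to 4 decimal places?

(-5.4958, 5.5384, -5.9812)

step 1: θ'=-4.1062 (R=-0.7143) → pose (-4.0921, 1.0981, -4.1062)
step 2: θ'=-3.4812 (R=3.0000) → pose (-5.5582, 2.2175, -3.4812)
step 3: θ'=-5.9812 (R=-1.7500) → pose (-5.4958, 5.5384, -5.9812)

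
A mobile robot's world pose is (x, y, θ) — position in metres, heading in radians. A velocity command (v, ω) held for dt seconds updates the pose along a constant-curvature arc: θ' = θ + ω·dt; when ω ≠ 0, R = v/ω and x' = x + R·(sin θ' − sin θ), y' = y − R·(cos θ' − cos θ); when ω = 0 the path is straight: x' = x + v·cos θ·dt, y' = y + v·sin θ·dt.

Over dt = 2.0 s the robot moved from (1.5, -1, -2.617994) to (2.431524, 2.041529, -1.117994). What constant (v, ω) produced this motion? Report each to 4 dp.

v = -1.7500, ω = 0.7500

Δθ = -1.117994 − -2.617994 = 1.500000
ω = Δθ/dt = 1.500000/2.0 = 0.7500
R = −Δy/(cos θ' − cos θ) = -2.3333
v = R·ω = -2.3333·0.7500 = -1.7500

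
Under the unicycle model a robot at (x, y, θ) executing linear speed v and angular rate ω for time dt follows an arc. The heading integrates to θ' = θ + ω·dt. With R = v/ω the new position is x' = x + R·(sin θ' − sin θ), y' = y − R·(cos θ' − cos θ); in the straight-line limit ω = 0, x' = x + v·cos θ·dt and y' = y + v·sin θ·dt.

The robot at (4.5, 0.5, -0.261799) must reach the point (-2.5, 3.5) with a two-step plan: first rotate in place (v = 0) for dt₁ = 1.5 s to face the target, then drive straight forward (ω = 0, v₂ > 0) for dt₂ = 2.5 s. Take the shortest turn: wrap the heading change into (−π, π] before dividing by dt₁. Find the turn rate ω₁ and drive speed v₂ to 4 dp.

heading to target = atan2(3.5−0.5, -2.5−4.5) = 2.7367
Δθ = wrap(2.7367 − -0.2618) = 2.9985; ω₁ = Δθ/dt₁ = 1.9990
distance = √((-2.5−4.5)² + (3.5−0.5)²) = 7.6158; v₂ = distance/dt₂ = 3.0463

ω₁ = 1.9990, v₂ = 3.0463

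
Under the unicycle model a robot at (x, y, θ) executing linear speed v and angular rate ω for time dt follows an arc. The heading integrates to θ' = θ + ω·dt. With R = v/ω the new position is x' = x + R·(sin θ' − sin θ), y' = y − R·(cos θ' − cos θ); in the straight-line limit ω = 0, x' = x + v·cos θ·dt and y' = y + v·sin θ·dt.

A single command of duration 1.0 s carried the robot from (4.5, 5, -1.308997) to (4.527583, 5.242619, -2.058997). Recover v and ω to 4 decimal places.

Δθ = -2.058997 − -1.308997 = -0.750000
ω = Δθ/dt = -0.750000/1.0 = -0.7500
R = −Δy/(cos θ' − cos θ) = 0.3333
v = R·ω = 0.3333·-0.7500 = -0.2500

v = -0.2500, ω = -0.7500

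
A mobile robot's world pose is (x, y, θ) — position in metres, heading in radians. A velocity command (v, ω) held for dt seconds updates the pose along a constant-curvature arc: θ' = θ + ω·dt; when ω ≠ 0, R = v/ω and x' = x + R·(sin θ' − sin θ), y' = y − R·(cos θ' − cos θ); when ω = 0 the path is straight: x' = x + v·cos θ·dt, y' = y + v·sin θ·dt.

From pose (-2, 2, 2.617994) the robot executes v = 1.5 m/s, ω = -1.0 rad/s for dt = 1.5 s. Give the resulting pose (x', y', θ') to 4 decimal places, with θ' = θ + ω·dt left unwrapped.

(-2.5988, 3.9553, 1.1180)

θ' = 2.6180 + -1.0·1.5 = 1.1180
R = v/ω = 1.5/-1.0 = -1.5000
x' = -2 + -1.5000·(sin 1.1180 − sin 2.6180) = -2.5988
y' = 2 − -1.5000·(cos 1.1180 − cos 2.6180) = 3.9553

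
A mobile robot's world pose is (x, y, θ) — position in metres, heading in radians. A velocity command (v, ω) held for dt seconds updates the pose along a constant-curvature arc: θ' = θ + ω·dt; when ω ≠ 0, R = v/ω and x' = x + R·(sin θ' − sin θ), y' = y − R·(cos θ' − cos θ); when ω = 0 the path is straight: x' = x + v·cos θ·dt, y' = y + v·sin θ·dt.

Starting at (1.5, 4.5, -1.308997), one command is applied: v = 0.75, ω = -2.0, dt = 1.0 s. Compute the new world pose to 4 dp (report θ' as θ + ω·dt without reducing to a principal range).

θ' = -1.3090 + -2.0·1.0 = -3.3090
R = v/ω = 0.75/-2.0 = -0.3750
x' = 1.5 + -0.3750·(sin -3.3090 − sin -1.3090) = 1.0753
y' = 4.5 − -0.3750·(cos -3.3090 − cos -1.3090) = 4.0332

(1.0753, 4.0332, -3.3090)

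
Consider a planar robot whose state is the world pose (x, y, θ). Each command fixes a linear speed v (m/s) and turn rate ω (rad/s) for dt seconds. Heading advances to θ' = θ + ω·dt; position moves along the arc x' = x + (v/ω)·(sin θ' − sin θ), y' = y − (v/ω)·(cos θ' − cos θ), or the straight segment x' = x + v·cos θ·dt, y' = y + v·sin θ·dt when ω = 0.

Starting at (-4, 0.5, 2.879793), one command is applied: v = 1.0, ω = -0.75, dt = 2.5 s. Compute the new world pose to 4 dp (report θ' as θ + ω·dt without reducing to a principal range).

(-4.7803, 2.5029, 1.0048)

θ' = 2.8798 + -0.75·2.5 = 1.0048
R = v/ω = 1.0/-0.75 = -1.3333
x' = -4 + -1.3333·(sin 1.0048 − sin 2.8798) = -4.7803
y' = 0.5 − -1.3333·(cos 1.0048 − cos 2.8798) = 2.5029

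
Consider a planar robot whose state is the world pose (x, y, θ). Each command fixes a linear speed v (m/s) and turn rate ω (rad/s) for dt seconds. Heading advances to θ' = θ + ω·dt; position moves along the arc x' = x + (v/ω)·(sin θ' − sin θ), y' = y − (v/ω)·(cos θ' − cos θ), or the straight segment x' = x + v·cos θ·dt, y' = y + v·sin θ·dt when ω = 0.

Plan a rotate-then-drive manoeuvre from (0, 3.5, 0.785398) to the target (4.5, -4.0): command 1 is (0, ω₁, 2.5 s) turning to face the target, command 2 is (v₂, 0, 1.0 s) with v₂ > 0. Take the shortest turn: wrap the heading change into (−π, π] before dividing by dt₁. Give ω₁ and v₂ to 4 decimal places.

heading to target = atan2(-4−3.5, 4.5−0) = -1.0304
Δθ = wrap(-1.0304 − 0.7854) = -1.8158; ω₁ = Δθ/dt₁ = -0.7263
distance = √((4.5−0)² + (-4−3.5)²) = 8.7464; v₂ = distance/dt₂ = 8.7464

ω₁ = -0.7263, v₂ = 8.7464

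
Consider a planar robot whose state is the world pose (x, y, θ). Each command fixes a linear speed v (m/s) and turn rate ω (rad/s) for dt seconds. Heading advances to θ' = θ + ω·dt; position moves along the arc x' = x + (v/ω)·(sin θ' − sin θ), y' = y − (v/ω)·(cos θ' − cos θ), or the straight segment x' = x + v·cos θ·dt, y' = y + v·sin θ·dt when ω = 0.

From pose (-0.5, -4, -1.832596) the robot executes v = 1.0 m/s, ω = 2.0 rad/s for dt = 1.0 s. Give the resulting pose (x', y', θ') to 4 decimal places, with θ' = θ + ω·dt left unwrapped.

(0.0663, -4.6224, 0.1674)

θ' = -1.8326 + 2.0·1.0 = 0.1674
R = v/ω = 1.0/2.0 = 0.5000
x' = -0.5 + 0.5000·(sin 0.1674 − sin -1.8326) = 0.0663
y' = -4 − 0.5000·(cos 0.1674 − cos -1.8326) = -4.6224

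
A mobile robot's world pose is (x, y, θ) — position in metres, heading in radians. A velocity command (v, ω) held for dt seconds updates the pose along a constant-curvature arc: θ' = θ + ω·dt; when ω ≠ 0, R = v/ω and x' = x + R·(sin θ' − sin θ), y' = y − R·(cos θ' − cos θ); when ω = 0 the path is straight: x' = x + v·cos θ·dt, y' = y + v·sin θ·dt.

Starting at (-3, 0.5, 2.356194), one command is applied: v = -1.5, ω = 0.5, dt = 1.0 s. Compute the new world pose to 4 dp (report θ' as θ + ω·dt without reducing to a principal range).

θ' = 2.3562 + 0.5·1.0 = 2.8562
R = v/ω = -1.5/0.5 = -3.0000
x' = -3 + -3.0000·(sin 2.8562 − sin 2.3562) = -1.7233
y' = 0.5 − -3.0000·(cos 2.8562 − cos 2.3562) = -0.2573

(-1.7233, -0.2573, 2.8562)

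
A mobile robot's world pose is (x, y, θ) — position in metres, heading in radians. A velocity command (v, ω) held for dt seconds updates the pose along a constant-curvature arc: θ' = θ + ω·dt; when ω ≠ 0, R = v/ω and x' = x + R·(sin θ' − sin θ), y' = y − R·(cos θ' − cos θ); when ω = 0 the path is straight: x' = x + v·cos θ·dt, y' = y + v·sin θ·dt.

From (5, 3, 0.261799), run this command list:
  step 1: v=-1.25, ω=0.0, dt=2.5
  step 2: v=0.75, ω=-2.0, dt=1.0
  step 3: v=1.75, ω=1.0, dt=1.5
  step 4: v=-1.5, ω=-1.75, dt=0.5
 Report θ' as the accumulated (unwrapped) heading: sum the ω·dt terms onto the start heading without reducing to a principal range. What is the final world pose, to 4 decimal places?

(3.1942, 0.2286, -1.1132)

step 1: θ'=0.2618 (straight) → pose (1.9815, 2.1912, 0.2618)
step 2: θ'=-1.7382 (R=-0.3750) → pose (2.4483, 1.7665, -1.7382)
step 3: θ'=-0.2382 (R=1.7500) → pose (3.7609, -0.2257, -0.2382)
step 4: θ'=-1.1132 (R=0.8571) → pose (3.1942, 0.2286, -1.1132)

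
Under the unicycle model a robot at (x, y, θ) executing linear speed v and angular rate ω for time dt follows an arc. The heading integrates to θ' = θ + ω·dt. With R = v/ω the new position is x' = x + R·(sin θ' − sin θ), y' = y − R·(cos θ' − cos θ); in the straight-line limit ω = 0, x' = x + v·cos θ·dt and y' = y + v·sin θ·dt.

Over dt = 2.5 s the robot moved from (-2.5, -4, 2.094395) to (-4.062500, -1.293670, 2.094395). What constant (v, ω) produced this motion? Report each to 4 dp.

v = 1.2500, ω = 0.0000

Δθ = 2.094395 − 2.094395 = 0.000000
ω = Δθ/dt = 0.000000/2.5 = 0.0000
ω = 0 → v = (Δx·cos θ + Δy·sin θ)/dt = 1.2500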